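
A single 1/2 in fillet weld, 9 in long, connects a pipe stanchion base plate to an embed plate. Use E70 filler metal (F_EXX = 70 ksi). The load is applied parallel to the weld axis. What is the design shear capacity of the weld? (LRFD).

Effective throat t_e = 0.707 × 0.5 = 0.3535 in.
Total length L = 9 in; A_we = 0.3535 × 9 = 3.181 in².
F_nw = 0.6 F_EXX = 0.6 × 70 = 42 ksi.
φR_n = 0.75 × 42 × 3.181 = 100.2 kips.

φR_n ≈ 100 kips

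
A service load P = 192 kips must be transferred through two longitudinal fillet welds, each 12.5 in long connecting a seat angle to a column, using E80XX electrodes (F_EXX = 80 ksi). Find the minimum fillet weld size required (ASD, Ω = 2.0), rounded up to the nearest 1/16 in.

w = 1/2 in

Total weld length L = 25 in.
Required throat t_e = P × Ω / (0.6 F_EXX × L) = 192 × 2.0 / (0.6 × 80 × 25) = 0.32 in.
Required leg w = t_e / 0.707 = 0.4526 in → use 1/2 in.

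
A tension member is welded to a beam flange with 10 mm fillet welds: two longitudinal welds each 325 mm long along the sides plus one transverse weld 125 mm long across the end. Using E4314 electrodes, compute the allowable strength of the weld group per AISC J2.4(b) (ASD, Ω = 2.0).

E43XX → F_EXX = 430 MPa.
t_e = 0.707 × 10 = 7.07 mm.
R_nwl = 0.6 × 430 × 7.07 × 650 × 10⁻³ = 1186 kN (longitudinal, 2 welds).
R_nwt = 0.6 × 430 × 7.07 × 125 × 10⁻³ = 228 kN (transverse, base value).
(i) R_nwl + R_nwt = 1414 kN; (ii) 0.85 R_nwl + 1.5 R_nwt = 1350 kN.
R_n = max = 1414 kN [governs: (i)]; R_n/Ω = 706.8 kN.

R_n/Ω ≈ 707 kN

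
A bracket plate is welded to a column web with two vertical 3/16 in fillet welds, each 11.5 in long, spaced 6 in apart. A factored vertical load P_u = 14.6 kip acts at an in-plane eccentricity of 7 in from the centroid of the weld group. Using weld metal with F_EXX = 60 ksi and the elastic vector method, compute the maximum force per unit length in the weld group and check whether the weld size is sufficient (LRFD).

Total weld length L_w = 23 in. Treat welds as unit-width lines.
Polar moment about centroid: J = 2[d³/12 + d(b/2)²] = 2[11.5³/12 + 11.5×3²] = 460.5 in³.
Direct shear f_v = P/L_w = 14.6 / 23 = 0.6348 kip/in (vertical).
Torsion M = P·e = 14.6 × 7 = 102.2 kip·in.
Critical point at (x, y) = (3, 5.75) from centroid. f_tx = M·y/J = 1.276 kip/in; f_ty = M·x/J = 0.6658 kip/in.
Resultant f_max = √[f_tx² + (f_v + f_ty)²] = √[1.276² + (0.6348 + 0.6658)²] = 1.822 kip/in.
Capacity per unit length: φr_n = 0.75 × 0.6 × 60 × (0.707 × 0.1875) = 3.579 kip/in.
1.822 ≤ 3.579 → adequate.

f_max ≈ 1.82 kip/in; adequate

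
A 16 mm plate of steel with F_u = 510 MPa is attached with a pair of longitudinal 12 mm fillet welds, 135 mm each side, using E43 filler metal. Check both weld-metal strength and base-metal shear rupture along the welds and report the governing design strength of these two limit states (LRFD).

φR_n ≈ 443 kN (weld metal governs)

E43XX → F_EXX = 430 MPa.
t_e = 0.707 × 12 = 8.484 mm; L = 270 mm.
Weld metal: φR_n = 0.75 × 0.6 × 430 × 8.484 × 270 × 10⁻³ = 443.2 kN.
Base metal (shear rupture): φR_n = 0.75 × 0.6 × 510 × 16 × 270 × 10⁻³ = 991.4 kN.
Governing: weld metal.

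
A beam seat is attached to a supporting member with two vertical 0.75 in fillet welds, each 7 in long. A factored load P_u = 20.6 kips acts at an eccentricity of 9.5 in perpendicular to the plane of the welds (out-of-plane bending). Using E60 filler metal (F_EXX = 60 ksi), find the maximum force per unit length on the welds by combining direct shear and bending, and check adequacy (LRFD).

f_max ≈ 12.1 kip/in; adequate

L_w = 2 × 7 = 14 in; section modulus (unit throat) S = 2 × L²/6 = 16.33 in².
Direct shear f_v = P/L_w = 20.6/14 = 1.471 kip/in.
Moment M = P × e = 20.6 × 9.5 = 195.7 kip·in; bending f_b = M/S = 11.98 kip/in.
f_max = √(f_v² + f_b²) = √(1.471² + 11.98²) = 12.07 kip/in.
φr_n = 0.75 × 0.6 × 60 × (0.707 × 0.75) = 14.32 kip/in → adequate.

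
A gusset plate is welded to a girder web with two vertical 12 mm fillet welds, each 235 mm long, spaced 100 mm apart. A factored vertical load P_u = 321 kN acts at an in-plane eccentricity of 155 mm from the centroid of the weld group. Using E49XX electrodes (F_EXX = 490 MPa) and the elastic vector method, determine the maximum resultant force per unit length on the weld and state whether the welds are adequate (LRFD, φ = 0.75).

Total weld length L_w = 470 mm. Treat welds as unit-width lines.
Polar moment about centroid: J = 2[d³/12 + d(b/2)²] = 2[235³/12 + 235×50²] = 3338000 mm³.
Direct shear f_v = P/L_w = 321×10³ / 470 = 683 N/mm (vertical).
Torsion M = P·e = 321×10³ × 155 = 49755000 N·mm.
Critical point at (x, y) = (50, 117.5) from centroid. f_tx = M·y/J = 1751 N/mm; f_ty = M·x/J = 745.3 N/mm.
Resultant f_max = √[f_tx² + (f_v + f_ty)²] = √[1751² + (683 + 745.3)²] = 2260 N/mm.
Capacity per unit length: φr_n = 0.75 × 0.6 × 490 × (0.707 × 12) = 1871 N/mm.
2260 > 1871 → NOT adequate.

f_max ≈ 2260 N/mm; NOT adequate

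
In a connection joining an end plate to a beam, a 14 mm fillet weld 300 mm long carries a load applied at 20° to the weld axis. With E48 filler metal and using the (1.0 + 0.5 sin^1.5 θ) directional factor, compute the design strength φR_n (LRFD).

E48XX → F_EXX = 480 MPa.
t_e = 0.707 × 14 = 9.898 mm; A_we = 9.898 × 300 = 2969 mm².
Directional factor: 1.0 + 0.5 sin^1.5(20°) = 1.1.
F_nw = 0.6 × 480 × 1.1 = 316.8 MPa.
φR_n = 0.75 × 316.8 × 2969 × 10⁻³ = 705.5 kN.

φR_n ≈ 706 kN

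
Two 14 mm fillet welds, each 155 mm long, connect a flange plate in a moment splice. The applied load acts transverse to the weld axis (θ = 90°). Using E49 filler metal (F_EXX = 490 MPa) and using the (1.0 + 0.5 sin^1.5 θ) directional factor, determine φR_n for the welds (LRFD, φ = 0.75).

t_e = 0.707 × 14 = 9.898 mm; A_we = 9.898 × 310 = 3068 mm².
Directional factor: 1.0 + 0.5 sin^1.5(90°) = 1.5.
F_nw = 0.6 × 490 × 1.5 = 441 MPa.
φR_n = 0.75 × 441 × 3068 × 10⁻³ = 1015 kN.

φR_n ≈ 1010 kN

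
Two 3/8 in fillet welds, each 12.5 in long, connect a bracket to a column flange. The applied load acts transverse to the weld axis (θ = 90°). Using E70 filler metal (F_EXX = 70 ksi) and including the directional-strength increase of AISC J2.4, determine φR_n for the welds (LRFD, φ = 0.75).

φR_n ≈ 313 kip

t_e = 0.707 × 0.375 = 0.2651 in; A_we = 0.2651 × 25 = 6.628 in².
Directional factor: 1.0 + 0.5 sin^1.5(90°) = 1.5.
F_nw = 0.6 × 70 × 1.5 = 63 ksi.
φR_n = 0.75 × 63 × 6.628 = 313.2 kip.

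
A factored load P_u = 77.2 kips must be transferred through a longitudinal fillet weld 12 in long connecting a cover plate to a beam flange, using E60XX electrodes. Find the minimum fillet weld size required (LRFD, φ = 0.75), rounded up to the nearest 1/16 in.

w = 3/8 in

E60XX → F_EXX = 60 ksi.
Total weld length L = 12 in.
Required throat t_e = P_u / (φ × 0.6 F_EXX × L) = 77.2 / (0.75 × 0.6 × 60 × 12) = 0.2383 in.
Required leg w = t_e / 0.707 = 0.337 in → use 3/8 in.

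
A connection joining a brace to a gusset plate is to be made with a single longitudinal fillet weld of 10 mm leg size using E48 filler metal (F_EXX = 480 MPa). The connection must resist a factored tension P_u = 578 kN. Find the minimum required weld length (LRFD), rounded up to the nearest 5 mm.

Throat t_e = 0.707 × 10 = 7.07 mm.
φr_n = 0.75 × 0.6 × 480 × 7.07 × 10⁻³ = 1.527 kN/mm.
L_req = P_u / φr_n = 578 / 1.527 = 378.5 mm total.
Round up → use L = 380 mm.

L = 380 mm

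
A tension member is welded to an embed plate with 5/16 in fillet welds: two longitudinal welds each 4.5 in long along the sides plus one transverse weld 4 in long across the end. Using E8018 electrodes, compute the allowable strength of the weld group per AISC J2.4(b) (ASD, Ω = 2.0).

R_n/Ω ≈ 72.4 kip

E80XX → F_EXX = 80 ksi.
t_e = 0.707 × 0.3125 = 0.2209 in.
R_nwl = 0.6 × 80 × 0.2209 × 9 = 95.44 kip (longitudinal, 2 welds).
R_nwt = 0.6 × 80 × 0.2209 × 4 = 42.42 kip (transverse, base value).
(i) R_nwl + R_nwt = 137.9 kip; (ii) 0.85 R_nwl + 1.5 R_nwt = 144.8 kip.
R_n = max = 144.8 kip [governs: (ii)]; R_n/Ω = 72.38 kip.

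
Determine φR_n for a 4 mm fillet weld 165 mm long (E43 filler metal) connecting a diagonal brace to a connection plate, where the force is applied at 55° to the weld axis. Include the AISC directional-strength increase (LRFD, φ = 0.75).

φR_n ≈ 124 kN

E43XX → F_EXX = 430 MPa.
t_e = 0.707 × 4 = 2.828 mm; A_we = 2.828 × 165 = 466.6 mm².
Directional factor: 1.0 + 0.5 sin^1.5(55°) = 1.371.
F_nw = 0.6 × 430 × 1.371 = 353.6 MPa.
φR_n = 0.75 × 353.6 × 466.6 × 10⁻³ = 123.8 kN.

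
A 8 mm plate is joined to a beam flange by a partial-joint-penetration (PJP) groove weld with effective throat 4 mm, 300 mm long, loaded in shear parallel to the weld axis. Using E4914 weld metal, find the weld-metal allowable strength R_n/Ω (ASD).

E49XX → F_EXX = 490 MPa.
Effective throat (given) t_e = 4 mm.
A_we = 4 × 300 = 1200 mm².
F_nw = 0.6 F_EXX = 294 MPa.
R_n/Ω = (294 × 1200) / 2.0 × 10⁻³ = 176.4 kN.

R_n/Ω ≈ 176 kN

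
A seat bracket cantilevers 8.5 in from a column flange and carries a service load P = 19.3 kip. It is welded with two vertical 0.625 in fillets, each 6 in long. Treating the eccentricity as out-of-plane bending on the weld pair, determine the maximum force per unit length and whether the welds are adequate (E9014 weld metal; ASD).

f_max ≈ 13.8 kip/in; NOT adequate

E90XX → F_EXX = 90 ksi.
L_w = 2 × 6 = 12 in; section modulus (unit throat) S = 2 × L²/6 = 12 in².
Direct shear f_v = P/L_w = 19.3/12 = 1.608 kip/in.
Moment M = P × e = 19.3 × 8.5 = 164.05 kip·in; bending f_b = M/S = 13.67 kip/in.
f_max = √(f_v² + f_b²) = √(1.608² + 13.67²) = 13.77 kip/in.
r_n/Ω = (1/2.0) × 0.6 × 90 × (0.707 × 0.625) = 11.93 kip/in → NOT adequate.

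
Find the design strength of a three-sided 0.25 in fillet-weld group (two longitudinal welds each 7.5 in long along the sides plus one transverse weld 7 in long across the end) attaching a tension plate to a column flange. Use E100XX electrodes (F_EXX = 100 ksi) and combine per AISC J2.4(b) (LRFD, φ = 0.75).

t_e = 0.707 × 0.25 = 0.1767 in.
R_nwl = 0.6 × 100 × 0.1767 × 15 = 159.1 kip (longitudinal, 2 welds).
R_nwt = 0.6 × 100 × 0.1767 × 7 = 74.23 kip (transverse, base value).
(i) R_nwl + R_nwt = 233.3 kip; (ii) 0.85 R_nwl + 1.5 R_nwt = 246.6 kip.
R_n = max = 246.6 kip [governs: (ii)]; φR_n = 184.9 kip.

φR_n ≈ 185 kip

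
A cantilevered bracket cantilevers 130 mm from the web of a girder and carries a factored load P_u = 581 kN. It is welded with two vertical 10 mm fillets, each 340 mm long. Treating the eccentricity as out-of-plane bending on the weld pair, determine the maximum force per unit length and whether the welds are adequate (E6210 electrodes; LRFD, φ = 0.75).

E62XX → F_EXX = 620 MPa.
L_w = 2 × 340 = 680 mm; section modulus (unit throat) S = 2 × L²/6 = 38530 mm².
Direct shear f_v = P/L_w = 581×10³/680 = 854.4 N/mm.
Moment M = P × e = 581×10³ × 130 = 75530000 N·mm; bending f_b = M/S = 1960 N/mm.
f_max = √(f_v² + f_b²) = √(854.4² + 1960²) = 2138 N/mm.
φr_n = 0.75 × 0.6 × 620 × (0.707 × 10) = 1973 N/mm → NOT adequate.

f_max ≈ 2140 N/mm; NOT adequate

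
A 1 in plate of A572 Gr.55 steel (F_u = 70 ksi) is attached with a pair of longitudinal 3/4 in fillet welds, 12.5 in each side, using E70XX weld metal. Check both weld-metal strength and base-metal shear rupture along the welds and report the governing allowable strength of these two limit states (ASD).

R_n/Ω ≈ 278 kip (weld metal governs)

E70XX → F_EXX = 70 ksi.
t_e = 0.707 × 0.75 = 0.5302 in; L = 25 in.
Weld metal: R_n/Ω = (1/2.0) × 0.6 × 70 × 0.5302 × 25 = 278.4 kip.
Base metal (shear rupture): R_n/Ω = (1/2.0) × 0.6 × 70 × 1 × 25 = 525 kip.
Governing: weld metal.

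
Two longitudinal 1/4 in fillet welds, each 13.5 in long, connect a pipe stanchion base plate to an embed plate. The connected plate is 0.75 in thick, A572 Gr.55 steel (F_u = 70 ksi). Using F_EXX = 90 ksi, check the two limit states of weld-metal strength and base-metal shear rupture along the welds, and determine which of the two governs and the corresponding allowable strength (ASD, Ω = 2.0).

R_n/Ω ≈ 129 kips (weld metal governs)

t_e = 0.707 × 0.25 = 0.1767 in; L = 27 in.
Weld metal: R_n/Ω = (1/2.0) × 0.6 × 90 × 0.1767 × 27 = 128.9 kips.
Base metal (shear rupture): R_n/Ω = (1/2.0) × 0.6 × 70 × 0.75 × 27 = 425.2 kips.
Governing: weld metal.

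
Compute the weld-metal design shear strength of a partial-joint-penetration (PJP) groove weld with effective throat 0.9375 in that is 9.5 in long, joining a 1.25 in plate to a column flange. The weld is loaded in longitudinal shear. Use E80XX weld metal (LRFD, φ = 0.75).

E80XX → F_EXX = 80 ksi.
Effective throat (given) t_e = 0.9375 in.
A_we = 0.9375 × 9.5 = 8.906 in².
F_nw = 0.6 F_EXX = 48 ksi.
φR_n = 0.75 × 48 × 8.906 = 320.6 kip.

φR_n ≈ 321 kip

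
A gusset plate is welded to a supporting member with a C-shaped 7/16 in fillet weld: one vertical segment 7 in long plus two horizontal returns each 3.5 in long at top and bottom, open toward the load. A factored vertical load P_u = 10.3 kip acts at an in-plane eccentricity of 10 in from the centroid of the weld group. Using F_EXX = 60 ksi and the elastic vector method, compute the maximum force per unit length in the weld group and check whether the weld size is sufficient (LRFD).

f_max ≈ 3.89 kip/in; adequate

Total weld length L_w = 14 in. Treat welds as unit-width lines.
Centroid: x̄ = 2×3.5×1.75 / 14 = 0.875 in from the vertical weld.
Polar moment about centroid: J = I_x + I_y = [7³/12 + 2×3.5×3.5²] + [7×0.875² + 2(3.5³/12 + 3.5×0.875²)] = 132.2 in³.
Direct shear f_v = P/L_w = 10.3 / 14 = 0.7357 kip/in (vertical).
Torsion M = P·e = 10.3 × 10 = 103 kip·in.
Critical point at (x, y) = (2.625, 3.5) from centroid. f_tx = M·y/J = 2.727 kip/in; f_ty = M·x/J = 2.045 kip/in.
Resultant f_max = √[f_tx² + (f_v + f_ty)²] = √[2.727² + (0.7357 + 2.045)²] = 3.895 kip/in.
Capacity per unit length: φr_n = 0.75 × 0.6 × 60 × (0.707 × 0.4375) = 8.351 kip/in.
3.895 ≤ 8.351 → adequate.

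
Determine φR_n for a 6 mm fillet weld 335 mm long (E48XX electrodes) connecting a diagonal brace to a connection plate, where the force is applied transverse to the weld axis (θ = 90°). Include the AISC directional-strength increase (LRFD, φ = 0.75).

φR_n ≈ 460 kN

E48XX → F_EXX = 480 MPa.
t_e = 0.707 × 6 = 4.242 mm; A_we = 4.242 × 335 = 1421 mm².
Directional factor: 1.0 + 0.5 sin^1.5(90°) = 1.5.
F_nw = 0.6 × 480 × 1.5 = 432 MPa.
φR_n = 0.75 × 432 × 1421 × 10⁻³ = 460.4 kN.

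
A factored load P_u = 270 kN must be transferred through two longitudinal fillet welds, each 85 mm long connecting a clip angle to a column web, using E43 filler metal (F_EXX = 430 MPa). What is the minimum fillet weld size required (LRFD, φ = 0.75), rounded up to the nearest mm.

Total weld length L = 170 mm.
Required throat t_e = P_u / (φ × 0.6 F_EXX × L) = 270 / (0.75 × 0.6 × 430 × 170 × 10⁻³) = 8.208 mm.
Required leg w = t_e / 0.707 = 11.61 mm → use 12 mm.

w = 12 mm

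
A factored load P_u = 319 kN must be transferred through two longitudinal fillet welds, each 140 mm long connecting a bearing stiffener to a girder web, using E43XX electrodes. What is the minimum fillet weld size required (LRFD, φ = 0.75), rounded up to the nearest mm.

E43XX → F_EXX = 430 MPa.
Total weld length L = 280 mm.
Required throat t_e = P_u / (φ × 0.6 F_EXX × L) = 319 / (0.75 × 0.6 × 430 × 280 × 10⁻³) = 5.888 mm.
Required leg w = t_e / 0.707 = 8.328 mm → use 9 mm.

w = 9 mm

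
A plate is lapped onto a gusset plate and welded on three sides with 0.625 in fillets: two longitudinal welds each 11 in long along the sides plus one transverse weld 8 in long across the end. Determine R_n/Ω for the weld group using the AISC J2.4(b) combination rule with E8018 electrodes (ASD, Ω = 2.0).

E80XX → F_EXX = 80 ksi.
t_e = 0.707 × 0.625 = 0.4419 in.
R_nwl = 0.6 × 80 × 0.4419 × 22 = 466.6 kip (longitudinal, 2 welds).
R_nwt = 0.6 × 80 × 0.4419 × 8 = 169.7 kip (transverse, base value).
(i) R_nwl + R_nwt = 636.3 kip; (ii) 0.85 R_nwl + 1.5 R_nwt = 651.1 kip.
R_n = max = 651.1 kip [governs: (ii)]; R_n/Ω = 325.6 kip.

R_n/Ω ≈ 326 kip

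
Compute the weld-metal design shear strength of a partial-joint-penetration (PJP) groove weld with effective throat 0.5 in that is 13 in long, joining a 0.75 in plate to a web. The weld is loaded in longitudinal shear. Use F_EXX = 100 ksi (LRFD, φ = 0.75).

φR_n ≈ 292 kips

Effective throat (given) t_e = 0.5 in.
A_we = 0.5 × 13 = 6.5 in².
F_nw = 0.6 F_EXX = 60 ksi.
φR_n = 0.75 × 60 × 6.5 = 292.5 kips.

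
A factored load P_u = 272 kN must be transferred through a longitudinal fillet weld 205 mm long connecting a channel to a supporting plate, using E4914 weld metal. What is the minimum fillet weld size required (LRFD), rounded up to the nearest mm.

E49XX → F_EXX = 490 MPa.
Total weld length L = 205 mm.
Required throat t_e = P_u / (φ × 0.6 F_EXX × L) = 272 / (0.75 × 0.6 × 490 × 205 × 10⁻³) = 6.017 mm.
Required leg w = t_e / 0.707 = 8.511 mm → use 9 mm.

w = 9 mm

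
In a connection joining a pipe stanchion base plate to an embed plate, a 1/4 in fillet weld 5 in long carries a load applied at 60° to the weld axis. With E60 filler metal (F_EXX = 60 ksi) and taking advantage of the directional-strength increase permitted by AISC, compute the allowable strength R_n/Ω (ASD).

t_e = 0.707 × 0.25 = 0.1767 in; A_we = 0.1767 × 5 = 0.8837 in².
Directional factor: 1.0 + 0.5 sin^1.5(60°) = 1.403.
F_nw = 0.6 × 60 × 1.403 = 50.51 ksi.
R_n/Ω = (50.51 × 0.8837) / 2.0 = 22.32 kip.

R_n/Ω ≈ 22.3 kip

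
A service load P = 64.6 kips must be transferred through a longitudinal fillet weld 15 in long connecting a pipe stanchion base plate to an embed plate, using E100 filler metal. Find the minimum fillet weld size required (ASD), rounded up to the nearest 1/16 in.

w = 1/4 in

E100XX → F_EXX = 100 ksi.
Total weld length L = 15 in.
Required throat t_e = P × Ω / (0.6 F_EXX × L) = 64.6 × 2.0 / (0.6 × 100 × 15) = 0.1436 in.
Required leg w = t_e / 0.707 = 0.203 in → use 1/4 in.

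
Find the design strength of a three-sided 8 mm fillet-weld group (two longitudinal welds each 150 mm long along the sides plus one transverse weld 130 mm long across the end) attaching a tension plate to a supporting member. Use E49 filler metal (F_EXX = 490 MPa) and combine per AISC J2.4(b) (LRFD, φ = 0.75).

φR_n ≈ 561 kN

t_e = 0.707 × 8 = 5.656 mm.
R_nwl = 0.6 × 490 × 5.656 × 300 × 10⁻³ = 498.9 kN (longitudinal, 2 welds).
R_nwt = 0.6 × 490 × 5.656 × 130 × 10⁻³ = 216.2 kN (transverse, base value).
(i) R_nwl + R_nwt = 715 kN; (ii) 0.85 R_nwl + 1.5 R_nwt = 748.3 kN.
R_n = max = 748.3 kN [governs: (ii)]; φR_n = 561.2 kN.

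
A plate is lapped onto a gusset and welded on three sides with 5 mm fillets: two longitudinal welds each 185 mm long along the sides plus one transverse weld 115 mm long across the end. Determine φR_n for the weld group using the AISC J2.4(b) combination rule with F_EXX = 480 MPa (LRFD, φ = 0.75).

t_e = 0.707 × 5 = 3.535 mm.
R_nwl = 0.6 × 480 × 3.535 × 370 × 10⁻³ = 376.7 kN (longitudinal, 2 welds).
R_nwt = 0.6 × 480 × 3.535 × 115 × 10⁻³ = 117.1 kN (transverse, base value).
(i) R_nwl + R_nwt = 493.8 kN; (ii) 0.85 R_nwl + 1.5 R_nwt = 495.8 kN.
R_n = max = 495.8 kN [governs: (ii)]; φR_n = 371.9 kN.

φR_n ≈ 372 kN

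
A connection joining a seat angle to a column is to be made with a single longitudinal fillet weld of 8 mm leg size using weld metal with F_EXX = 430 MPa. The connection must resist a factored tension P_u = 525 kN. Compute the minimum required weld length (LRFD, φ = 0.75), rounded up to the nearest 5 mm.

Throat t_e = 0.707 × 8 = 5.656 mm.
φr_n = 0.75 × 0.6 × 430 × 5.656 × 10⁻³ = 1.094 kN/mm.
L_req = P_u / φr_n = 525 / 1.094 = 479.7 mm total.
Round up → use L = 480 mm.

L = 480 mm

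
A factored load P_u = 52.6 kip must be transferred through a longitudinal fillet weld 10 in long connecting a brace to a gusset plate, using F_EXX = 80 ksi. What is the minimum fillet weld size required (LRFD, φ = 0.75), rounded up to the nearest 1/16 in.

Total weld length L = 10 in.
Required throat t_e = P_u / (φ × 0.6 F_EXX × L) = 52.6 / (0.75 × 0.6 × 80 × 10) = 0.1461 in.
Required leg w = t_e / 0.707 = 0.2067 in → use 1/4 in.

w = 1/4 in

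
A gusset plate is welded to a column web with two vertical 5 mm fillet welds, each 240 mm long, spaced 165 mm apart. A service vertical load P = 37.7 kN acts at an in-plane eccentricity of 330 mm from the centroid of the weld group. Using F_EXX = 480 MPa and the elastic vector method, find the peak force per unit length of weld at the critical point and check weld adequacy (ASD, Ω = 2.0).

f_max ≈ 375 N/mm; adequate

Total weld length L_w = 480 mm. Treat welds as unit-width lines.
Polar moment about centroid: J = 2[d³/12 + d(b/2)²] = 2[240³/12 + 240×82.5²] = 5571000 mm³.
Direct shear f_v = P/L_w = 37.7×10³ / 480 = 78.54 N/mm (vertical).
Torsion M = P·e = 37.7×10³ × 330 = 12441000 N·mm.
Critical point at (x, y) = (82.5, 120) from centroid. f_tx = M·y/J = 268 N/mm; f_ty = M·x/J = 184.2 N/mm.
Resultant f_max = √[f_tx² + (f_v + f_ty)²] = √[268² + (78.54 + 184.2)²] = 375.3 N/mm.
Capacity per unit length: r_n/Ω = (1/2.0) × 0.6 × 480 × (0.707 × 5) = 509 N/mm.
375.3 ≤ 509 → adequate.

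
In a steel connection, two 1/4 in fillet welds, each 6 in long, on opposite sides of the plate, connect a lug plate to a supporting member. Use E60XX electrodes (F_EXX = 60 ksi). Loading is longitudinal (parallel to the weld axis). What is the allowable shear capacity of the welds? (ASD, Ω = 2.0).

R_n/Ω ≈ 38.2 kip

Effective throat t_e = 0.707 × 0.25 = 0.1767 in.
Total length L = 12 in; A_we = 0.1767 × 12 = 2.121 in².
F_nw = 0.6 F_EXX = 0.6 × 60 = 36 ksi.
R_n = 36 × 2.121 = 76.36 kip; R_n/Ω = 76.36/2.0 = 38.18 kip.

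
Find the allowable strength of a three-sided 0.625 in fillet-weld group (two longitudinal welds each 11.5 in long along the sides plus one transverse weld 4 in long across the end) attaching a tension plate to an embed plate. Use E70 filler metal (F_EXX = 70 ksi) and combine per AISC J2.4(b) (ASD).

R_n/Ω ≈ 251 kip

t_e = 0.707 × 0.625 = 0.4419 in.
R_nwl = 0.6 × 70 × 0.4419 × 23 = 426.9 kip (longitudinal, 2 welds).
R_nwt = 0.6 × 70 × 0.4419 × 4 = 74.23 kip (transverse, base value).
(i) R_nwl + R_nwt = 501.1 kip; (ii) 0.85 R_nwl + 1.5 R_nwt = 474.2 kip.
R_n = max = 501.1 kip [governs: (i)]; R_n/Ω = 250.5 kip.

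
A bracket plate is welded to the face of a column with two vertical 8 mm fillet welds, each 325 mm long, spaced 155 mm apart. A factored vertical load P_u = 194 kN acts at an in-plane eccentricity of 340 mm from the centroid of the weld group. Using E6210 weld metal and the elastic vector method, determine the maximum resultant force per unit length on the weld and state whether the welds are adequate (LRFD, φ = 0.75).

E62XX → F_EXX = 620 MPa.
Total weld length L_w = 650 mm. Treat welds as unit-width lines.
Polar moment about centroid: J = 2[d³/12 + d(b/2)²] = 2[325³/12 + 325×77.5²] = 9625000 mm³.
Direct shear f_v = P/L_w = 194×10³ / 650 = 298.5 N/mm (vertical).
Torsion M = P·e = 194×10³ × 340 = 65960000 N·mm.
Critical point at (x, y) = (77.5, 162.5) from centroid. f_tx = M·y/J = 1114 N/mm; f_ty = M·x/J = 531.1 N/mm.
Resultant f_max = √[f_tx² + (f_v + f_ty)²] = √[1114² + (298.5 + 531.1)²] = 1389 N/mm.
Capacity per unit length: φr_n = 0.75 × 0.6 × 620 × (0.707 × 8) = 1578 N/mm.
1389 ≤ 1578 → adequate.

f_max ≈ 1390 N/mm; adequate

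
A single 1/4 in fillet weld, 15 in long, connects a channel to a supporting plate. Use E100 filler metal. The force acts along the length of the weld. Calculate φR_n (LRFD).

φR_n ≈ 119 kip

E100XX → F_EXX = 100 ksi.
Effective throat t_e = 0.707 × 0.25 = 0.1767 in.
Total length L = 15 in; A_we = 0.1767 × 15 = 2.651 in².
F_nw = 0.6 F_EXX = 0.6 × 100 = 60 ksi.
φR_n = 0.75 × 60 × 2.651 = 119.3 kip.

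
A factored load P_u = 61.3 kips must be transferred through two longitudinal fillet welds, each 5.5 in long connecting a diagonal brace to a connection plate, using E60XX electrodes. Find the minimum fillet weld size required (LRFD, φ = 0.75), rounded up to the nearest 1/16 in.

w = 5/16 in

E60XX → F_EXX = 60 ksi.
Total weld length L = 11 in.
Required throat t_e = P_u / (φ × 0.6 F_EXX × L) = 61.3 / (0.75 × 0.6 × 60 × 11) = 0.2064 in.
Required leg w = t_e / 0.707 = 0.2919 in → use 5/16 in.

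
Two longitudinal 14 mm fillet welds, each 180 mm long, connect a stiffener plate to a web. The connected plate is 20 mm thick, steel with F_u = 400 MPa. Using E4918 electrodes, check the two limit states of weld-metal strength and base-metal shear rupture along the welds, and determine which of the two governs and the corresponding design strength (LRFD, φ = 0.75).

E49XX → F_EXX = 490 MPa.
t_e = 0.707 × 14 = 9.898 mm; L = 360 mm.
Weld metal: φR_n = 0.75 × 0.6 × 490 × 9.898 × 360 × 10⁻³ = 785.7 kN.
Base metal (shear rupture): φR_n = 0.75 × 0.6 × 400 × 20 × 360 × 10⁻³ = 1296 kN.
Governing: weld metal.

φR_n ≈ 786 kN (weld metal governs)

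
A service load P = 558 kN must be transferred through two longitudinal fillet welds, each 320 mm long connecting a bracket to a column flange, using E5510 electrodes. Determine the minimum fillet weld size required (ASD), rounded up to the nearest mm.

w = 8 mm

E55XX → F_EXX = 550 MPa.
Total weld length L = 640 mm.
Required throat t_e = P × Ω / (0.6 F_EXX × L) = 558 × 2.0 / (0.6 × 550 × 640 × 10⁻³) = 5.284 mm.
Required leg w = t_e / 0.707 = 7.474 mm → use 8 mm.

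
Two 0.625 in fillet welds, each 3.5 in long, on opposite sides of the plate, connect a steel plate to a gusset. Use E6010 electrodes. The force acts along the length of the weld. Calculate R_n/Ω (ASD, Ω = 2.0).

R_n/Ω ≈ 55.7 kips

E60XX → F_EXX = 60 ksi.
Effective throat t_e = 0.707 × 0.625 = 0.4419 in.
Total length L = 7 in; A_we = 0.4419 × 7 = 3.093 in².
F_nw = 0.6 F_EXX = 0.6 × 60 = 36 ksi.
R_n = 36 × 3.093 = 111.4 kips; R_n/Ω = 111.4/2.0 = 55.68 kips.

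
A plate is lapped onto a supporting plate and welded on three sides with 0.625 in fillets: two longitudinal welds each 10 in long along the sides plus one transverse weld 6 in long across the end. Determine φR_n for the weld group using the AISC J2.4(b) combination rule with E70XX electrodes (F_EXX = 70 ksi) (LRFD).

t_e = 0.707 × 0.625 = 0.4419 in.
R_nwl = 0.6 × 70 × 0.4419 × 20 = 371.2 kips (longitudinal, 2 welds).
R_nwt = 0.6 × 70 × 0.4419 × 6 = 111.4 kips (transverse, base value).
(i) R_nwl + R_nwt = 482.5 kips; (ii) 0.85 R_nwl + 1.5 R_nwt = 482.5 kips.
R_n = max = 482.5 kips [governs: (ii)]; φR_n = 361.9 kips.

φR_n ≈ 362 kips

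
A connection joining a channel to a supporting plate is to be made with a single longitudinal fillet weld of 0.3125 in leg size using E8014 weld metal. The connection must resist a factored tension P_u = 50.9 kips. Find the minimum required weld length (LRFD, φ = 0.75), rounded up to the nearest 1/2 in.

L = 6.5 in

E80XX → F_EXX = 80 ksi.
Throat t_e = 0.707 × 0.3125 = 0.2209 in.
φr_n = 0.75 × 0.6 × 80 × 0.2209 = 7.954 kips/in.
L_req = P_u / φr_n = 50.9 / 7.954 = 6.399 in total.
Round up → use L = 6.5 in.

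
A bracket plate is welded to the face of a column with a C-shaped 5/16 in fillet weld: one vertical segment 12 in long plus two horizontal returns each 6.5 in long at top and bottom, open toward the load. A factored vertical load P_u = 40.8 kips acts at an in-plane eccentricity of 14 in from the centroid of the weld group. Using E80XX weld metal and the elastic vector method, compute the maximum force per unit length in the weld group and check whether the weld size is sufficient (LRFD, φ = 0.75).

f_max ≈ 7.2 kip/in; adequate

E80XX → F_EXX = 80 ksi.
Total weld length L_w = 25 in. Treat welds as unit-width lines.
Centroid: x̄ = 2×6.5×3.25 / 25 = 1.69 in from the vertical weld.
Polar moment about centroid: J = I_x + I_y = [12³/12 + 2×6.5×6²] + [12×1.69² + 2(6.5³/12 + 6.5×1.56²)] = 723.7 in³.
Direct shear f_v = P/L_w = 40.8 / 25 = 1.632 kip/in (vertical).
Torsion M = P·e = 40.8 × 14 = 571.2 kip·in.
Critical point at (x, y) = (4.81, 6) from centroid. f_tx = M·y/J = 4.736 kip/in; f_ty = M·x/J = 3.797 kip/in.
Resultant f_max = √[f_tx² + (f_v + f_ty)²] = √[4.736² + (1.632 + 3.797)²] = 7.204 kip/in.
Capacity per unit length: φr_n = 0.75 × 0.6 × 80 × (0.707 × 0.3125) = 7.954 kip/in.
7.204 ≤ 7.954 → adequate.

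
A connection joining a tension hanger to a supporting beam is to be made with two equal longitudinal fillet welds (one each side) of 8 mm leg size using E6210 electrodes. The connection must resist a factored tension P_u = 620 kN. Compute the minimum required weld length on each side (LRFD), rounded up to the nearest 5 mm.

E62XX → F_EXX = 620 MPa.
Throat t_e = 0.707 × 8 = 5.656 mm.
φr_n = 0.75 × 0.6 × 620 × 5.656 × 10⁻³ = 1.578 kN/mm.
L_req = P_u / φr_n = 620 / 1.578 = 392.9 mm total.
Per side: 392.9 / 2 = 196.4 mm.
Round up → use L = 200 mm on each side.

L = 200 mm on each side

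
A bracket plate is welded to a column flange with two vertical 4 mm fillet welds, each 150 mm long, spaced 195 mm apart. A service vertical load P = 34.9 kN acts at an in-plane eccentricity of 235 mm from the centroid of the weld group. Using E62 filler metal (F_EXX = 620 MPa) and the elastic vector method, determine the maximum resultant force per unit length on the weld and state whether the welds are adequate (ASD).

f_max ≈ 394 N/mm; adequate

Total weld length L_w = 300 mm. Treat welds as unit-width lines.
Polar moment about centroid: J = 2[d³/12 + d(b/2)²] = 2[150³/12 + 150×97.5²] = 3414000 mm³.
Direct shear f_v = P/L_w = 34.9×10³ / 300 = 116.3 N/mm (vertical).
Torsion M = P·e = 34.9×10³ × 235 = 8201500 N·mm.
Critical point at (x, y) = (97.5, 75) from centroid. f_tx = M·y/J = 180.2 N/mm; f_ty = M·x/J = 234.2 N/mm.
Resultant f_max = √[f_tx² + (f_v + f_ty)²] = √[180.2² + (116.3 + 234.2)²] = 394.1 N/mm.
Capacity per unit length: r_n/Ω = (1/2.0) × 0.6 × 620 × (0.707 × 4) = 526 N/mm.
394.1 ≤ 526 → adequate.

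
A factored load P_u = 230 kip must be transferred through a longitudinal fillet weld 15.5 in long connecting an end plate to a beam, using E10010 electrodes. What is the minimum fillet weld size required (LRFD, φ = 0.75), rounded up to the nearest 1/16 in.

E100XX → F_EXX = 100 ksi.
Total weld length L = 15.5 in.
Required throat t_e = P_u / (φ × 0.6 F_EXX × L) = 230 / (0.75 × 0.6 × 100 × 15.5) = 0.3297 in.
Required leg w = t_e / 0.707 = 0.4664 in → use 1/2 in.

w = 1/2 in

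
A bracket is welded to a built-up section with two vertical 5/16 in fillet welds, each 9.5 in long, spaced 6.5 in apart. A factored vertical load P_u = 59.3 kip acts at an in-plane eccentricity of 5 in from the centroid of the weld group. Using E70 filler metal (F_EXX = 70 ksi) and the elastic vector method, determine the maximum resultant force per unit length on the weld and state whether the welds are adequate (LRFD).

Total weld length L_w = 19 in. Treat welds as unit-width lines.
Polar moment about centroid: J = 2[d³/12 + d(b/2)²] = 2[9.5³/12 + 9.5×3.25²] = 343.6 in³.
Direct shear f_v = P/L_w = 59.3 / 19 = 3.121 kip/in (vertical).
Torsion M = P·e = 59.3 × 5 = 296.5 kip·in.
Critical point at (x, y) = (3.25, 4.75) from centroid. f_tx = M·y/J = 4.099 kip/in; f_ty = M·x/J = 2.805 kip/in.
Resultant f_max = √[f_tx² + (f_v + f_ty)²] = √[4.099² + (3.121 + 2.805)²] = 7.205 kip/in.
Capacity per unit length: φr_n = 0.75 × 0.6 × 70 × (0.707 × 0.3125) = 6.96 kip/in.
7.205 > 6.96 → NOT adequate.

f_max ≈ 7.21 kip/in; NOT adequate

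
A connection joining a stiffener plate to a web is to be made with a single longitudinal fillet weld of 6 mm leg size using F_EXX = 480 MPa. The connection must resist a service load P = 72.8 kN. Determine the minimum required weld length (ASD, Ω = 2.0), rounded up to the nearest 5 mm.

Throat t_e = 0.707 × 6 = 4.242 mm.
r_n/Ω = (0.6 × 480 × 4.242) / 2.0 = 610.8 N/mm = 0.6108 kN/mm.
L_req = P / (r_n/Ω) = 72.8 / 0.6108 = 119.2 mm total.
Round up → use L = 120 mm.

L = 120 mm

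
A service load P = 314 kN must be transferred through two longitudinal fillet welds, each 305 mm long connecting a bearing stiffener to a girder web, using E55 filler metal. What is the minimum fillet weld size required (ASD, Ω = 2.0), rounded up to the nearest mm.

E55XX → F_EXX = 550 MPa.
Total weld length L = 610 mm.
Required throat t_e = P × Ω / (0.6 F_EXX × L) = 314 × 2.0 / (0.6 × 550 × 610 × 10⁻³) = 3.12 mm.
Required leg w = t_e / 0.707 = 4.413 mm → use 5 mm.

w = 5 mm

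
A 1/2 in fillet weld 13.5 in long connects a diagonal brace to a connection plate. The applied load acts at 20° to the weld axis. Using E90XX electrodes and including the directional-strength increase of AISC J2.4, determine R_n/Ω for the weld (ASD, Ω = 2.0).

R_n/Ω ≈ 142 kip

E90XX → F_EXX = 90 ksi.
t_e = 0.707 × 0.5 = 0.3535 in; A_we = 0.3535 × 13.5 = 4.772 in².
Directional factor: 1.0 + 0.5 sin^1.5(20°) = 1.1.
F_nw = 0.6 × 90 × 1.1 = 59.4 ksi.
R_n/Ω = (59.4 × 4.772) / 2.0 = 141.7 kip.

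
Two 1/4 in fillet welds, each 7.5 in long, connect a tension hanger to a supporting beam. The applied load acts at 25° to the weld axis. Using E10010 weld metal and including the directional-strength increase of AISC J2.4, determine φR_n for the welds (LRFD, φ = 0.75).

φR_n ≈ 136 kip

E100XX → F_EXX = 100 ksi.
t_e = 0.707 × 0.25 = 0.1767 in; A_we = 0.1767 × 15 = 2.651 in².
Directional factor: 1.0 + 0.5 sin^1.5(25°) = 1.137.
F_nw = 0.6 × 100 × 1.137 = 68.24 ksi.
φR_n = 0.75 × 68.24 × 2.651 = 135.7 kip.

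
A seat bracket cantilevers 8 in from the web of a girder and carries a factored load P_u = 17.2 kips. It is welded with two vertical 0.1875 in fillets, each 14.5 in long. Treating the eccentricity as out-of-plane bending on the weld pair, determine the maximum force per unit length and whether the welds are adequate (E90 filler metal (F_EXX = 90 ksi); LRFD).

L_w = 2 × 14.5 = 29 in; section modulus (unit throat) S = 2 × L²/6 = 70.08 in².
Direct shear f_v = P/L_w = 17.2/29 = 0.5931 kip/in.
Moment M = P × e = 17.2 × 8 = 137.6 kip·in; bending f_b = M/S = 1.963 kip/in.
f_max = √(f_v² + f_b²) = √(0.5931² + 1.963²) = 2.051 kip/in.
φr_n = 0.75 × 0.6 × 90 × (0.707 × 0.1875) = 5.369 kip/in → adequate.

f_max ≈ 2.05 kip/in; adequate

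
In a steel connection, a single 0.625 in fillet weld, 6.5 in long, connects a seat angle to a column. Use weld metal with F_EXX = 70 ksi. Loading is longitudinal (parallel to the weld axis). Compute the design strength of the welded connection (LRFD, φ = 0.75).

Effective throat t_e = 0.707 × 0.625 = 0.4419 in.
Total length L = 6.5 in; A_we = 0.4419 × 6.5 = 2.872 in².
F_nw = 0.6 F_EXX = 0.6 × 70 = 42 ksi.
φR_n = 0.75 × 42 × 2.872 = 90.47 kip.

φR_n ≈ 90.5 kip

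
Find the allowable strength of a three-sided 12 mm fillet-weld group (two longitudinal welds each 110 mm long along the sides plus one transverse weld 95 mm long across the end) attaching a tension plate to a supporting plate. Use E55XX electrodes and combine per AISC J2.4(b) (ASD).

E55XX → F_EXX = 550 MPa.
t_e = 0.707 × 12 = 8.484 mm.
R_nwl = 0.6 × 550 × 8.484 × 220 × 10⁻³ = 615.9 kN (longitudinal, 2 welds).
R_nwt = 0.6 × 550 × 8.484 × 95 × 10⁻³ = 266 kN (transverse, base value).
(i) R_nwl + R_nwt = 881.9 kN; (ii) 0.85 R_nwl + 1.5 R_nwt = 922.5 kN.
R_n = max = 922.5 kN [governs: (ii)]; R_n/Ω = 461.3 kN.

R_n/Ω ≈ 461 kN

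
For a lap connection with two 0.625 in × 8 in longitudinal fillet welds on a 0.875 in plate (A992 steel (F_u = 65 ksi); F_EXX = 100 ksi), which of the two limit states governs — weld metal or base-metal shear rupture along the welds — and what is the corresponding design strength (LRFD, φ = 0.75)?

φR_n ≈ 318 kips (weld metal governs)

t_e = 0.707 × 0.625 = 0.4419 in; L = 16 in.
Weld metal: φR_n = 0.75 × 0.6 × 100 × 0.4419 × 16 = 318.1 kips.
Base metal (shear rupture): φR_n = 0.75 × 0.6 × 65 × 0.875 × 16 = 409.5 kips.
Governing: weld metal.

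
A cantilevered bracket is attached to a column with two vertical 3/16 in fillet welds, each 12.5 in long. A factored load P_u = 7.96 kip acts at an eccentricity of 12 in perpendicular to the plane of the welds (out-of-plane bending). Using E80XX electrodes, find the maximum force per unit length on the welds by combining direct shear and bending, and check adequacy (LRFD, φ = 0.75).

f_max ≈ 1.86 kip/in; adequate

E80XX → F_EXX = 80 ksi.
L_w = 2 × 12.5 = 25 in; section modulus (unit throat) S = 2 × L²/6 = 52.08 in².
Direct shear f_v = P/L_w = 7.96/25 = 0.3184 kip/in.
Moment M = P × e = 7.96 × 12 = 95.52 kip·in; bending f_b = M/S = 1.834 kip/in.
f_max = √(f_v² + f_b²) = √(0.3184² + 1.834²) = 1.861 kip/in.
φr_n = 0.75 × 0.6 × 80 × (0.707 × 0.1875) = 4.772 kip/in → adequate.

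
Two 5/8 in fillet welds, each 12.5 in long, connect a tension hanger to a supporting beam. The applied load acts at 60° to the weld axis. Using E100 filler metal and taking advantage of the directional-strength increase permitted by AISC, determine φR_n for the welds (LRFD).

E100XX → F_EXX = 100 ksi.
t_e = 0.707 × 0.625 = 0.4419 in; A_we = 0.4419 × 25 = 11.05 in².
Directional factor: 1.0 + 0.5 sin^1.5(60°) = 1.403.
F_nw = 0.6 × 100 × 1.403 = 84.18 ksi.
φR_n = 0.75 × 84.18 × 11.05 = 697.4 kip.

φR_n ≈ 697 kip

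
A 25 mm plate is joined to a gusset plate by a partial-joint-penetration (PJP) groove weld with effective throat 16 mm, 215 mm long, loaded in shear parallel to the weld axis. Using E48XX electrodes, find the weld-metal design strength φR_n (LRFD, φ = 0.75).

φR_n ≈ 743 kN

E48XX → F_EXX = 480 MPa.
Effective throat (given) t_e = 16 mm.
A_we = 16 × 215 = 3440 mm².
F_nw = 0.6 F_EXX = 288 MPa.
φR_n = 0.75 × 288 × 3440 × 10⁻³ = 743 kN.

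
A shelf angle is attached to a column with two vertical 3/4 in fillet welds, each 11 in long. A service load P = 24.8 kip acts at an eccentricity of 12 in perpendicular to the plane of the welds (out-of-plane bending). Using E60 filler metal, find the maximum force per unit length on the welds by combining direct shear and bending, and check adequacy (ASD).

E60XX → F_EXX = 60 ksi.
L_w = 2 × 11 = 22 in; section modulus (unit throat) S = 2 × L²/6 = 40.33 in².
Direct shear f_v = P/L_w = 24.8/22 = 1.127 kip/in.
Moment M = P × e = 24.8 × 12 = 297.6 kip·in; bending f_b = M/S = 7.379 kip/in.
f_max = √(f_v² + f_b²) = √(1.127² + 7.379²) = 7.464 kip/in.
r_n/Ω = (1/2.0) × 0.6 × 60 × (0.707 × 0.75) = 9.544 kip/in → adequate.

f_max ≈ 7.46 kip/in; adequate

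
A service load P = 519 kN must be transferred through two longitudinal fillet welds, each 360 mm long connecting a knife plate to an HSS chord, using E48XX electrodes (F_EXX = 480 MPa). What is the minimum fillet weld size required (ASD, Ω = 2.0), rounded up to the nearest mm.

w = 8 mm

Total weld length L = 720 mm.
Required throat t_e = P × Ω / (0.6 F_EXX × L) = 519 × 2.0 / (0.6 × 480 × 720 × 10⁻³) = 5.006 mm.
Required leg w = t_e / 0.707 = 7.08 mm → use 8 mm.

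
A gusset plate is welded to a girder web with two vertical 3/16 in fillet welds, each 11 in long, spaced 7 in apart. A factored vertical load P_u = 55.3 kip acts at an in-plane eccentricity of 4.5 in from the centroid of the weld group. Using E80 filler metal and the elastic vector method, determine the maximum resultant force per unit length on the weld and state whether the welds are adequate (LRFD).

f_max ≈ 5.11 kip/in; NOT adequate

E80XX → F_EXX = 80 ksi.
Total weld length L_w = 22 in. Treat welds as unit-width lines.
Polar moment about centroid: J = 2[d³/12 + d(b/2)²] = 2[11³/12 + 11×3.5²] = 491.3 in³.
Direct shear f_v = P/L_w = 55.3 / 22 = 2.514 kip/in (vertical).
Torsion M = P·e = 55.3 × 4.5 = 248.85 kip·in.
Critical point at (x, y) = (3.5, 5.5) from centroid. f_tx = M·y/J = 2.786 kip/in; f_ty = M·x/J = 1.773 kip/in.
Resultant f_max = √[f_tx² + (f_v + f_ty)²] = √[2.786² + (2.514 + 1.773)²] = 5.112 kip/in.
Capacity per unit length: φr_n = 0.75 × 0.6 × 80 × (0.707 × 0.1875) = 4.772 kip/in.
5.112 > 4.772 → NOT adequate.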